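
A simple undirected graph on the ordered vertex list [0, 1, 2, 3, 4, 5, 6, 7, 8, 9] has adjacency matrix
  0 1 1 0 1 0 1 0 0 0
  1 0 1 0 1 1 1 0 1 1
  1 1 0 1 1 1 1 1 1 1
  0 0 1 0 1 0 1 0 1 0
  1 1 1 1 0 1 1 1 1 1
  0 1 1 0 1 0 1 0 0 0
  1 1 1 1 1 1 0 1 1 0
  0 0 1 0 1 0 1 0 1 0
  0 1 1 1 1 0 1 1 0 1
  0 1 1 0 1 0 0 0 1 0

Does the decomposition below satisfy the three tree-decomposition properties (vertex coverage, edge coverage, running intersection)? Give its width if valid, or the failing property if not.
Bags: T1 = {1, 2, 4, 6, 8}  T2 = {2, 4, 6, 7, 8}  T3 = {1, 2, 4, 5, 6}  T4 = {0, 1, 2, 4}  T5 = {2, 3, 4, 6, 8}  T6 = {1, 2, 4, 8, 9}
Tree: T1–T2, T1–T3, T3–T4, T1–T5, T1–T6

No — edge (6,0) lies in no bag.

A tree decomposition must satisfy three properties: every vertex lies in some bag; for every edge, both endpoints lie together in some bag; and for every vertex, the bags containing it form a connected subtree. Here edge (6,0) lies in no bag, so the decomposition is invalid.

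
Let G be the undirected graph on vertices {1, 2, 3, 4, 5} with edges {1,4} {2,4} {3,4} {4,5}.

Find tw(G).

A width-1 tree decomposition is:
Bags: B1 = {3, 4}  B2 = {1, 4}  B3 = {2, 4}  B4 = {4, 5}
Tree: B1–B2, B2–B3, B3–B4
Each bag holds 2 vertices, so the decomposition has width 1, which upper-bounds the treewidth. G has an edge, so its treewidth is at least 1. Hence tw(G) = 1 exactly.

1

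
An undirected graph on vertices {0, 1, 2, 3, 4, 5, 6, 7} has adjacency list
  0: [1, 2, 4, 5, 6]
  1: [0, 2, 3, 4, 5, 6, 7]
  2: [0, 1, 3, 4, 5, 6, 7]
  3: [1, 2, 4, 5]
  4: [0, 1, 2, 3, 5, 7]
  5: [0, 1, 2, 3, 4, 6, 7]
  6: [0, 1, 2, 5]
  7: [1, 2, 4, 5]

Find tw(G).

A width-4 tree decomposition is:
Bags: B1 = {0, 1, 2, 4, 5}  B2 = {1, 2, 3, 4, 5}  B3 = {0, 1, 2, 5, 6}  B4 = {1, 2, 4, 5, 7}
Tree: B1–B2, B1–B3, B2–B4
Each bag holds 5 vertices, so the decomposition has width 4, which upper-bounds the treewidth. Conversely, {0, 1, 2, 4, 5} is a clique of size 5, and the vertices of any clique must share a bag in every tree decomposition; so some bag has ≥ 5 vertices and tw(G) ≥ 4. Hence tw(G) = 4 exactly.

4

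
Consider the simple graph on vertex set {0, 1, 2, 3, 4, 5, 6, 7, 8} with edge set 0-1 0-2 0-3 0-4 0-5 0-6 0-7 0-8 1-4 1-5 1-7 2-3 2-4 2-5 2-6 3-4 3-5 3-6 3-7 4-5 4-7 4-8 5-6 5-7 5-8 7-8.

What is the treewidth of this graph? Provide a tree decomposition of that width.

The largest bag has 5 vertices, giving width 4; this decomposition certifies tw(G) ≤ 4. Conversely, {0, 2, 3, 4, 5} is a clique of size 5, and the vertices of any clique must share a bag in every tree decomposition; so some bag has ≥ 5 vertices and tw(G) ≥ 4. Combining the bounds, tw(G) = 4.

Treewidth 4.
One such decomposition:
Bags: B1 = {0, 2, 3, 4, 5}  B2 = {0, 3, 4, 5, 7}  B3 = {0, 1, 4, 5, 7}  B4 = {0, 2, 3, 5, 6}  B5 = {0, 4, 5, 7, 8}
Tree: B1–B2, B2–B3, B1–B4, B3–B5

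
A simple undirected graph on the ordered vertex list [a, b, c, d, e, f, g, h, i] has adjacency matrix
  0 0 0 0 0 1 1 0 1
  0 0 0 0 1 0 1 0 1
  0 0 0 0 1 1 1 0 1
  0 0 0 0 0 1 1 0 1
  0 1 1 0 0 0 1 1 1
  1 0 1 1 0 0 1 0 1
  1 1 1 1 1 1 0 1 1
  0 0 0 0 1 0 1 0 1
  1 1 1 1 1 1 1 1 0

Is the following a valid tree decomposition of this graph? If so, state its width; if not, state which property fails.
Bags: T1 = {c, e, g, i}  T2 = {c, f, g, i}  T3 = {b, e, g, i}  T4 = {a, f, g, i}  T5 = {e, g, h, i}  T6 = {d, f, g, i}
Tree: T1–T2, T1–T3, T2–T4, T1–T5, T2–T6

Yes; width 3.

Every vertex of G appears in some bag (union = {a, b, c, d, e, f, g, h, i}); every edge is covered by a bag; and for each vertex v the set of bags containing v is connected in the bag tree. The decomposition is therefore valid. The largest bag has 4 vertices, so the width is 3.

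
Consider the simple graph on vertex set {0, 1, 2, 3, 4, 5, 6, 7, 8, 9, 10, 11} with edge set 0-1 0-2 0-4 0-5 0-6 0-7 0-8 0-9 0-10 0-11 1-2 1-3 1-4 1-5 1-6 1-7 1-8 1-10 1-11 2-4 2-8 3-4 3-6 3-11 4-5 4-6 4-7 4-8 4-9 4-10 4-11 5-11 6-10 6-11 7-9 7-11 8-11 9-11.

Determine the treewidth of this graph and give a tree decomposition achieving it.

Each bag holds 5 vertices, so the decomposition has width 4, which upper-bounds the treewidth. For the lower bound, the 5 vertices {0, 1, 4, 8, 11} are pairwise adjacent, and any tree decomposition puts a clique entirely inside one bag — forcing width ≥ 4. Therefore the treewidth is 4.

Treewidth 4.
Bags: B1 = {0, 1, 4, 6, 11}  B2 = {0, 1, 4, 8, 11}  B3 = {0, 1, 4, 6, 10}  B4 = {0, 1, 4, 5, 11}  B5 = {0, 1, 2, 4, 8}  B6 = {1, 3, 4, 6, 11}  B7 = {0, 1, 4, 7, 11}  B8 = {0, 4, 7, 9, 11}
Tree: B1–B2, B1–B3, B1–B4, B2–B5, B1–B6, B1–B7, B7–B8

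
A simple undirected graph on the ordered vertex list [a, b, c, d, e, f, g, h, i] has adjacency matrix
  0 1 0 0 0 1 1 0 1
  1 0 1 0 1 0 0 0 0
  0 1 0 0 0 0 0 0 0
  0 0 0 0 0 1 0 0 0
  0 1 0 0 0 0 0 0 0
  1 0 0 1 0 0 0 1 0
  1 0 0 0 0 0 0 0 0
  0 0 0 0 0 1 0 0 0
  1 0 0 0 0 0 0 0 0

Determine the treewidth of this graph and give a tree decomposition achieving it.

The largest bag has 2 vertices, giving width 1; this decomposition certifies tw(G) ≤ 1. Since G has at least one edge (e.g. b–a), it is not an edgeless graph, so tw(G) ≥ 1. Therefore the treewidth is 1.

Treewidth 1.
One such decomposition:
Bags: B1 = {a, b}  B2 = {a, f}  B3 = {d, f}  B4 = {f, h}  B5 = {a, g}  B6 = {a, i}  B7 = {b, c}  B8 = {b, e}
Tree: B1–B2, B2–B3, B2–B4, B2–B5, B5–B6, B1–B7, B7–B8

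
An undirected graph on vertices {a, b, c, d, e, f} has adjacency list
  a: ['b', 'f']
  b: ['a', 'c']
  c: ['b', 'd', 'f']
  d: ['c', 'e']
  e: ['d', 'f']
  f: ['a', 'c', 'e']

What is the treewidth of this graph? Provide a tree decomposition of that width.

The largest bag has 3 vertices, giving width 2; this decomposition certifies tw(G) ≤ 2. The edges b–a–f–c–b form a cycle, so G is not a tree and its treewidth is at least 2. Hence tw(G) = 2 exactly.

Treewidth 2.
One such decomposition:
Bags: B1 = {a, b, c}  B2 = {a, c, f}  B3 = {c, d, f}  B4 = {d, e, f}
Tree: B1–B2, B2–B3, B3–B4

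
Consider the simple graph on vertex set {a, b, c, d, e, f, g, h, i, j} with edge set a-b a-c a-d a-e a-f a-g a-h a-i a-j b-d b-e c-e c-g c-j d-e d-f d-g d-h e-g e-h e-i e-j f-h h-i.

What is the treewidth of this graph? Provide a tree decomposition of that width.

Every bag has size at most 4, so the width is 4 − 1 = 3 and tw(G) ≤ 3. Conversely, {a, d, e, g} is a clique of size 4, and the vertices of any clique must share a bag in every tree decomposition; so some bag has ≥ 4 vertices and tw(G) ≥ 3. Therefore the treewidth is 3.

Treewidth 3.
One optimal decomposition is:
Bags: B1 = {a, d, e, h}  B2 = {a, d, e, g}  B3 = {a, c, e, g}  B4 = {a, d, f, h}  B5 = {a, b, d, e}  B6 = {a, e, h, i}  B7 = {a, c, e, j}
Tree: B1–B2, B2–B3, B1–B4, B2–B5, B1–B6, B3–B7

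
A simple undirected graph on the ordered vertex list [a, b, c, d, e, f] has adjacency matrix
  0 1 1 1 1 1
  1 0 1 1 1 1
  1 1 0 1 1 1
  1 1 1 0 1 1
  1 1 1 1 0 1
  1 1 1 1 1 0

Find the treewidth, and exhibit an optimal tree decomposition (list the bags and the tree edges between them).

Treewidth 5.
One such decomposition:
Bags: B1 = {a, b, c, d, e, f}
Tree: (single bag)

A single bag containing all 6 vertices is trivially a valid decomposition of width 5. For the lower bound, the 6 vertices {a, b, c, d, e, f} are pairwise adjacent, and any tree decomposition puts a clique entirely inside one bag — forcing width ≥ 5. Hence tw(G) = 5 exactly.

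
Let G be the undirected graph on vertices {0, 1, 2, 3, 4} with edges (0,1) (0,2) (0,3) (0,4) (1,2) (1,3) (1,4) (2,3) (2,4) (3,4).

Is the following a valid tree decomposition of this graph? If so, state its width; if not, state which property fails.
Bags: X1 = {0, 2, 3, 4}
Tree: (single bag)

No — vertex 1 appears in no bag.

A tree decomposition must satisfy three properties: every vertex lies in some bag; for every edge, both endpoints lie together in some bag; and for every vertex, the bags containing it form a connected subtree. Here vertex 1 appears in no bag, so the decomposition is invalid.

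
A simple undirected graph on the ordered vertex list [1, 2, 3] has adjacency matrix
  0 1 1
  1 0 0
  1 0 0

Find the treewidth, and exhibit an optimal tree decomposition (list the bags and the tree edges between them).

Every bag has size at most 2, so the width is 2 − 1 = 1 and tw(G) ≤ 1. Any graph with an edge has treewidth ≥ 1, and G has the edge 1–2. Combining the bounds, tw(G) = 1.

Treewidth 1.
One optimal decomposition is:
Bags: B1 = {1, 2}  B2 = {1, 3}
Tree: B1–B2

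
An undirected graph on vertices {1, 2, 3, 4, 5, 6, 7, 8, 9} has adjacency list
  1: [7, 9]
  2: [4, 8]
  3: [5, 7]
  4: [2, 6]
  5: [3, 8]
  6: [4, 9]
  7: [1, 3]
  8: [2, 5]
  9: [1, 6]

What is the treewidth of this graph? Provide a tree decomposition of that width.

Treewidth 2.
One such decomposition:
Bags: B1 = {2, 4, 8}  B2 = {4, 6, 8}  B3 = {6, 8, 9}  B4 = {1, 8, 9}  B5 = {1, 7, 8}  B6 = {3, 7, 8}  B7 = {3, 5, 8}
Tree: B1–B2, B2–B3, B3–B4, B4–B5, B5–B6, B6–B7

The largest bag has 3 vertices, giving width 2; this decomposition certifies tw(G) ≤ 2. Since 8–2–4–6–9–1–7–3–5–8 is a cycle in G, G is not acyclic. Forests are exactly the graphs of treewidth ≤ 1, so tw(G) ≥ 2. Hence tw(G) = 2 exactly.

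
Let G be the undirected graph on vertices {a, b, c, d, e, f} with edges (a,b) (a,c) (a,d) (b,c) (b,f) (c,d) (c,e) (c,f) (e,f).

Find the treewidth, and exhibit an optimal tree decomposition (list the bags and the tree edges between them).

Treewidth 2.
One such decomposition:
Bags: B1 = {a, b, c}  B2 = {b, c, f}  B3 = {c, e, f}  B4 = {a, c, d}
Tree: B1–B2, B2–B3, B1–B4

The largest bag has 3 vertices, giving width 2; this decomposition certifies tw(G) ≤ 2. For the lower bound, the 3 vertices {a, c, d} are pairwise adjacent, and any tree decomposition puts a clique entirely inside one bag — forcing width ≥ 2. Therefore the treewidth is 2.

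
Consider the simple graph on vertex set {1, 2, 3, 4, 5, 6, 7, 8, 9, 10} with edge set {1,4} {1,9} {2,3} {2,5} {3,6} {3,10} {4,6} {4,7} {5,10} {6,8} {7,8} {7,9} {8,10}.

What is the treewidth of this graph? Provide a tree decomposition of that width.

Treewidth 2.
Bags: B1 = {2, 3, 5}  B2 = {3, 5, 10}  B3 = {3, 6, 10}  B4 = {6, 8, 10}  B5 = {4, 6, 8}  B6 = {4, 7, 8}  B7 = {1, 4, 7}  B8 = {1, 7, 9}
Tree: B1–B2, B2–B3, B3–B4, B4–B5, B5–B6, B6–B7, B7–B8

Every bag has size at most 3, so the width is 3 − 1 = 2 and tw(G) ≤ 2. Since 2–5–10–3–2 is a cycle in G, G is not acyclic. Forests are exactly the graphs of treewidth ≤ 1, so tw(G) ≥ 2. Therefore the treewidth is 2.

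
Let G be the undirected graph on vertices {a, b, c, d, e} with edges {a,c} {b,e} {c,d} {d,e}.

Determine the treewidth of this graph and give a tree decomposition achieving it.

Treewidth 1.
One such decomposition:
Bags: B1 = {a, c}  B2 = {c, d}  B3 = {d, e}  B4 = {b, e}
Tree: B1–B2, B2–B3, B3–B4

The largest bag has 2 vertices, giving width 1; this decomposition certifies tw(G) ≤ 1. G has an edge, so its treewidth is at least 1. Hence tw(G) = 1 exactly.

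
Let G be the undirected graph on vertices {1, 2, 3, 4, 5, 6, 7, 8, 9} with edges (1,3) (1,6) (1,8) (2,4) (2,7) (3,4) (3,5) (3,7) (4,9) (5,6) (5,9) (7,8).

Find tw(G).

A width-3 tree decomposition is:
Bags: B1 = {1, 5, 6, 8}  B2 = {1, 3, 5, 8}  B3 = {3, 5, 7, 8}  B4 = {3, 5, 7, 9}  B5 = {3, 4, 7, 9}  B6 = {2, 4, 7, 9}
Tree: B1–B2, B2–B3, B3–B4, B4–B5, B5–B6
Each bag holds 4 vertices, so the decomposition has width 3, which upper-bounds the treewidth. For the lower bound: the 4 vertex sets {1,6,8}, {5}, {3}, {2,4,7,9} are disjoint, each induces a connected subgraph, and every pair is joined by at least one edge of G. Contracting each set to a single vertex therefore yields K_{4} as a minor, and since treewidth is minor-monotone, tw(G) ≥ tw(K_{4}) = 3. The upper and lower bounds meet at 3, so that is the treewidth.

3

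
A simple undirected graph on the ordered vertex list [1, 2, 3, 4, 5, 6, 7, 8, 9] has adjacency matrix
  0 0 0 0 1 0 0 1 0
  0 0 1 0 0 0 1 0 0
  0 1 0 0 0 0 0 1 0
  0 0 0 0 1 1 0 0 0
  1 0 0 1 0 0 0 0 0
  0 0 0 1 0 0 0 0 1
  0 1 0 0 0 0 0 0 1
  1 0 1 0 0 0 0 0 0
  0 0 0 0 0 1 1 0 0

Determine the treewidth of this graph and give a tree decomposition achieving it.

The largest bag has 3 vertices, giving width 2; this decomposition certifies tw(G) ≤ 2. Since 1–8–3–2–7–9–6–4–5–1 is a cycle in G, G is not acyclic. Forests are exactly the graphs of treewidth ≤ 1, so tw(G) ≥ 2. Combining the bounds, tw(G) = 2.

Treewidth 2.
Bags: B1 = {1, 3, 8}  B2 = {1, 2, 3}  B3 = {1, 2, 7}  B4 = {1, 7, 9}  B5 = {1, 6, 9}  B6 = {1, 4, 6}  B7 = {1, 4, 5}
Tree: B1–B2, B2–B3, B3–B4, B4–B5, B5–B6, B6–B7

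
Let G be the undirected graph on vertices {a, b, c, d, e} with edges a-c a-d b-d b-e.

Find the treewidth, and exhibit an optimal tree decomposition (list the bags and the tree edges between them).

Each bag holds 2 vertices, so the decomposition has width 1, which upper-bounds the treewidth. G has an edge, so its treewidth is at least 1. Combining the bounds, tw(G) = 1.

Treewidth 1.
One such decomposition:
Bags: B1 = {b, e}  B2 = {b, d}  B3 = {a, d}  B4 = {a, c}
Tree: B1–B2, B2–B3, B3–B4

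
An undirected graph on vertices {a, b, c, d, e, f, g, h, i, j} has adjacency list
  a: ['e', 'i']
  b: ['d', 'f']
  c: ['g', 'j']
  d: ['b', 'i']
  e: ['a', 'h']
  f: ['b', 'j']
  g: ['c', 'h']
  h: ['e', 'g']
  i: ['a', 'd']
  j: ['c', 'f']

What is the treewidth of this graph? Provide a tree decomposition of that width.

Treewidth 2.
One optimal decomposition is:
Bags: B1 = {a, d, i}  B2 = {a, d, e}  B3 = {d, e, h}  B4 = {d, g, h}  B5 = {c, d, g}  B6 = {c, d, j}  B7 = {d, f, j}  B8 = {b, d, f}
Tree: B1–B2, B2–B3, B3–B4, B4–B5, B5–B6, B6–B7, B7–B8

Each bag holds 3 vertices, so the decomposition has width 2, which upper-bounds the treewidth. For the lower bound, G contains the cycle d–i–a–e–h–g–c–j–f–b–d, so G is not a forest; only forests have treewidth ≤ 1, hence tw(G) ≥ 2. Combining the bounds, tw(G) = 2.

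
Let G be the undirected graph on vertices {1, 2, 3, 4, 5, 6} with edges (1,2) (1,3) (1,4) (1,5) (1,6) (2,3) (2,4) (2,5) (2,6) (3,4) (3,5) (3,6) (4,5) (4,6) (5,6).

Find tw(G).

A width-5 tree decomposition is:
Bags: B1 = {1, 2, 3, 4, 5, 6}
Tree: (single bag)
A single bag containing all 6 vertices is trivially a valid decomposition of width 5. On the other hand G contains the 6-clique {1, 2, 3, 4, 5, 6}. A clique must lie in a single bag of any decomposition, so no decomposition can have width below 5. Therefore the treewidth is 5.

5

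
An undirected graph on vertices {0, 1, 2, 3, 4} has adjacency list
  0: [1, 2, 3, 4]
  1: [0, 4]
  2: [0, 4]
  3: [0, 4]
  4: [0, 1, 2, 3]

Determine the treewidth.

2

A width-2 tree decomposition is:
Bags: B1 = {0, 3, 4}  B2 = {0, 2, 4}  B3 = {0, 1, 4}
Tree: B1–B2, B1–B3
Each bag holds 3 vertices, so the decomposition has width 2, which upper-bounds the treewidth. For the lower bound, the 3 vertices {0, 1, 4} are pairwise adjacent, and any tree decomposition puts a clique entirely inside one bag — forcing width ≥ 2. Combining the bounds, tw(G) = 2.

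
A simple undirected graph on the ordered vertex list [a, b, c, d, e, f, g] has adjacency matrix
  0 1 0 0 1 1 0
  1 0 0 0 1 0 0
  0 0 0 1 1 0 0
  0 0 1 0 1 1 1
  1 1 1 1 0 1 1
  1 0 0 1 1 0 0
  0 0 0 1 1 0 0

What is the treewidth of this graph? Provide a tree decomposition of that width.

Treewidth 2.
One optimal decomposition is:
Bags: B1 = {a, e, f}  B2 = {d, e, f}  B3 = {c, d, e}  B4 = {d, e, g}  B5 = {a, b, e}
Tree: B1–B2, B2–B3, B2–B4, B1–B5

Each bag holds 3 vertices, so the decomposition has width 2, which upper-bounds the treewidth. On the other hand G contains the 3-clique {d, e, g}. A clique must lie in a single bag of any decomposition, so no decomposition can have width below 2. Hence tw(G) = 2 exactly.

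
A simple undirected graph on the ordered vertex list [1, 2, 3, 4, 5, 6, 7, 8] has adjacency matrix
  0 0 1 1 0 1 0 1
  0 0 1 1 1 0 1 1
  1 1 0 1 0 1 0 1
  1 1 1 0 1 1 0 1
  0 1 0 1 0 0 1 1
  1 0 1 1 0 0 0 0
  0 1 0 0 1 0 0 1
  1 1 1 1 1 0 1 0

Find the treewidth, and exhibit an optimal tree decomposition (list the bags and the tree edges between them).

The largest bag has 4 vertices, giving width 3; this decomposition certifies tw(G) ≤ 3. On the other hand G contains the 4-clique {1, 3, 4, 8}. A clique must lie in a single bag of any decomposition, so no decomposition can have width below 3. Combining the bounds, tw(G) = 3.

Treewidth 3.
One optimal decomposition is:
Bags: B1 = {1, 3, 4, 8}  B2 = {2, 3, 4, 8}  B3 = {2, 4, 5, 8}  B4 = {1, 3, 4, 6}  B5 = {2, 5, 7, 8}
Tree: B1–B2, B2–B3, B1–B4, B3–B5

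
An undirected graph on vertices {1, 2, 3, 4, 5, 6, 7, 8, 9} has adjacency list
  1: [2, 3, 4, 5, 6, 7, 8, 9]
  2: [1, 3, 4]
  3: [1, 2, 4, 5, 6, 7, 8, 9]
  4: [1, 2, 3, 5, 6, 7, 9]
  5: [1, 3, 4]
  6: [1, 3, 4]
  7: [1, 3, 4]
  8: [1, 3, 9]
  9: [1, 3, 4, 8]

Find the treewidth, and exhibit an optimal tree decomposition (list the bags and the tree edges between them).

Treewidth 3.
One such decomposition:
Bags: B1 = {1, 3, 4, 5}  B2 = {1, 3, 4, 7}  B3 = {1, 2, 3, 4}  B4 = {1, 3, 4, 6}  B5 = {1, 3, 4, 9}  B6 = {1, 3, 8, 9}
Tree: B1–B2, B2–B3, B1–B4, B3–B5, B5–B6

Each bag holds 4 vertices, so the decomposition has width 3, which upper-bounds the treewidth. On the other hand G contains the 4-clique {1, 3, 8, 9}. A clique must lie in a single bag of any decomposition, so no decomposition can have width below 3. Combining the bounds, tw(G) = 3.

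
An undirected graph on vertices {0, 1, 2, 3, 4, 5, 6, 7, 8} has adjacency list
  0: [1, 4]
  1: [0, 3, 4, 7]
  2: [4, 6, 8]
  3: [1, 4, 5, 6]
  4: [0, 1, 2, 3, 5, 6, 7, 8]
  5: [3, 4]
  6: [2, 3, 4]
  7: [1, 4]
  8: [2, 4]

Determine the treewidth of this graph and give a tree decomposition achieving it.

Treewidth 2.
One optimal decomposition is:
Bags: B1 = {1, 3, 4}  B2 = {3, 4, 6}  B3 = {1, 4, 7}  B4 = {0, 1, 4}  B5 = {3, 4, 5}  B6 = {2, 4, 6}  B7 = {2, 4, 8}
Tree: B1–B2, B1–B3, B1–B4, B1–B5, B2–B6, B6–B7

Every bag has size at most 3, so the width is 3 − 1 = 2 and tw(G) ≤ 2. On the other hand G contains the 3-clique {0, 1, 4}. A clique must lie in a single bag of any decomposition, so no decomposition can have width below 2. The upper and lower bounds meet at 2, so that is the treewidth.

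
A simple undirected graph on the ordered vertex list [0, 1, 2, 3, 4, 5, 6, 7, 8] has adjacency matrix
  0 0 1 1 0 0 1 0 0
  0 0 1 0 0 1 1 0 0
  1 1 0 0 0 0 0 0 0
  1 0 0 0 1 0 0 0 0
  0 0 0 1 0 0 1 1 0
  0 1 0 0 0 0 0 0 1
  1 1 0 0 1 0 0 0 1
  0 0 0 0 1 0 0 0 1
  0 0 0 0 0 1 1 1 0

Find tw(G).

3

A width-3 tree decomposition is:
Bags: B1 = {0, 1, 2, 3}  B2 = {0, 1, 3, 6}  B3 = {1, 3, 4, 6}  B4 = {1, 4, 5, 6}  B5 = {4, 5, 6, 8}  B6 = {4, 5, 7, 8}
Tree: B1–B2, B2–B3, B3–B4, B4–B5, B5–B6
Each bag holds 4 vertices, so the decomposition has width 3, which upper-bounds the treewidth. For the lower bound: the 4 vertex sets {0,2,3}, {1}, {6}, {4,5,7,8} are disjoint, each induces a connected subgraph, and every pair is joined by at least one edge of G. Contracting each set to a single vertex therefore yields K_{4} as a minor, and since treewidth is minor-monotone, tw(G) ≥ tw(K_{4}) = 3. Therefore the treewidth is 3.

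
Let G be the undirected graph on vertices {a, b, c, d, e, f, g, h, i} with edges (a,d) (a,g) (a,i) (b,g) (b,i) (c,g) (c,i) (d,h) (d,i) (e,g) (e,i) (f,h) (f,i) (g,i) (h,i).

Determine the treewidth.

A width-2 tree decomposition is:
Bags: B1 = {c, g, i}  B2 = {e, g, i}  B3 = {a, g, i}  B4 = {a, d, i}  B5 = {d, h, i}  B6 = {f, h, i}  B7 = {b, g, i}
Tree: B1–B2, B2–B3, B3–B4, B4–B5, B5–B6, B2–B7
Each bag holds 3 vertices, so the decomposition has width 2, which upper-bounds the treewidth. Conversely, {d, h, i} is a clique of size 3, and the vertices of any clique must share a bag in every tree decomposition; so some bag has ≥ 3 vertices and tw(G) ≥ 2. Hence tw(G) = 2 exactly.

2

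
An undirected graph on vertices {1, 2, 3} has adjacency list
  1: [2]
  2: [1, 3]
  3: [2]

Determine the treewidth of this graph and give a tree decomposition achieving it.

Every bag has size at most 2, so the width is 2 − 1 = 1 and tw(G) ≤ 1. Since G has at least one edge (e.g. 2–1), it is not an edgeless graph, so tw(G) ≥ 1. Therefore the treewidth is 1.

Treewidth 1.
One such decomposition:
Bags: B1 = {1, 2}  B2 = {2, 3}
Tree: B1–B2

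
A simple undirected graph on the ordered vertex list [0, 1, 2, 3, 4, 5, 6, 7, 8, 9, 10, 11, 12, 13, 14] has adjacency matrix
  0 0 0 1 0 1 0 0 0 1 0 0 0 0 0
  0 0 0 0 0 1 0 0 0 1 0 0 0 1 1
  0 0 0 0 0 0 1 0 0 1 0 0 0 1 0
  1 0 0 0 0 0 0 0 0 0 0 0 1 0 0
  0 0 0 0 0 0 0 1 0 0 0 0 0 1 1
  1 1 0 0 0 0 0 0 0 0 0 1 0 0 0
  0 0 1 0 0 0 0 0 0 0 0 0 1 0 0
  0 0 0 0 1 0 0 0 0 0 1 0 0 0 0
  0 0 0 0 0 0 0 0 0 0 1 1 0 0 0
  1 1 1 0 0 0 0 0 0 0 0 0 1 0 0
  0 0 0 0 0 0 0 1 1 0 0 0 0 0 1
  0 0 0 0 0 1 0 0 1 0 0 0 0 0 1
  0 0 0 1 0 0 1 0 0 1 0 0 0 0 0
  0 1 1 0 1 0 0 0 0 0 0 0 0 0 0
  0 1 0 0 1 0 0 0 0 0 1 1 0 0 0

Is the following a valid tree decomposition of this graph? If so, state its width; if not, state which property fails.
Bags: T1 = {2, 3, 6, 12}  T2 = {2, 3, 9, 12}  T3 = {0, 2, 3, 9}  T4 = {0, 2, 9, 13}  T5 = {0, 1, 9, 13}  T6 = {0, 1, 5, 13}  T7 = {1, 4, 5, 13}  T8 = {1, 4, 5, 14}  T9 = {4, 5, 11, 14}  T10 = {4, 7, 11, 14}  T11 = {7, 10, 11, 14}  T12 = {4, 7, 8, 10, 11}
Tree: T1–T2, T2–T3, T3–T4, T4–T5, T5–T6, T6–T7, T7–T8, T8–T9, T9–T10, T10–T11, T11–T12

A tree decomposition must satisfy three properties: every vertex lies in some bag; for every edge, both endpoints lie together in some bag; and for every vertex, the bags containing it form a connected subtree. Here bags containing vertex 4 are not connected in the tree, so the decomposition is invalid.

No — bags containing vertex 4 are not connected in the tree.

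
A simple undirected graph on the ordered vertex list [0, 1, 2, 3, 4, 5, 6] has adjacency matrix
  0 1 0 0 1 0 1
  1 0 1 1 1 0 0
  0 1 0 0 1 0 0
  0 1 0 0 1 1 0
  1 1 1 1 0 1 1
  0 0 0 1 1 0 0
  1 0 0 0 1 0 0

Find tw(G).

A width-2 tree decomposition is:
Bags: B1 = {3, 4, 5}  B2 = {1, 3, 4}  B3 = {0, 1, 4}  B4 = {0, 4, 6}  B5 = {1, 2, 4}
Tree: B1–B2, B2–B3, B3–B4, B3–B5
Every bag has size at most 3, so the width is 3 − 1 = 2 and tw(G) ≤ 2. For the lower bound, the 3 vertices {0, 1, 4} are pairwise adjacent, and any tree decomposition puts a clique entirely inside one bag — forcing width ≥ 2. Therefore the treewidth is 2.

2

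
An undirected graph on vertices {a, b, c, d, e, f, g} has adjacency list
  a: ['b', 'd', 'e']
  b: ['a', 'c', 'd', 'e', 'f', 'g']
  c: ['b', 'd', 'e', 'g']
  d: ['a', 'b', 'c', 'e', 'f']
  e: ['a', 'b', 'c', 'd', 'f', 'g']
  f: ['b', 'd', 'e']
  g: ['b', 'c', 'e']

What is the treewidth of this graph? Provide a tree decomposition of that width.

The largest bag has 4 vertices, giving width 3; this decomposition certifies tw(G) ≤ 3. Conversely, {b, d, e, f} is a clique of size 4, and the vertices of any clique must share a bag in every tree decomposition; so some bag has ≥ 4 vertices and tw(G) ≥ 3. Hence tw(G) = 3 exactly.

Treewidth 3.
One optimal decomposition is:
Bags: B1 = {b, c, d, e}  B2 = {b, d, e, f}  B3 = {b, c, e, g}  B4 = {a, b, d, e}
Tree: B1–B2, B1–B3, B2–B4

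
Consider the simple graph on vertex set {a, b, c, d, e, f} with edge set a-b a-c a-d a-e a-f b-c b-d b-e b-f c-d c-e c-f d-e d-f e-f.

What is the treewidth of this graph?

A width-5 tree decomposition is:
Bags: B1 = {a, b, c, d, e, f}
Tree: (single bag)
With just one bag of size 6, the width is 6 − 1 = 5, so tw(G) ≤ 5. Conversely, {a, b, c, d, e, f} is a clique of size 6, and the vertices of any clique must share a bag in every tree decomposition; so some bag has ≥ 6 vertices and tw(G) ≥ 5. Hence tw(G) = 5 exactly.

5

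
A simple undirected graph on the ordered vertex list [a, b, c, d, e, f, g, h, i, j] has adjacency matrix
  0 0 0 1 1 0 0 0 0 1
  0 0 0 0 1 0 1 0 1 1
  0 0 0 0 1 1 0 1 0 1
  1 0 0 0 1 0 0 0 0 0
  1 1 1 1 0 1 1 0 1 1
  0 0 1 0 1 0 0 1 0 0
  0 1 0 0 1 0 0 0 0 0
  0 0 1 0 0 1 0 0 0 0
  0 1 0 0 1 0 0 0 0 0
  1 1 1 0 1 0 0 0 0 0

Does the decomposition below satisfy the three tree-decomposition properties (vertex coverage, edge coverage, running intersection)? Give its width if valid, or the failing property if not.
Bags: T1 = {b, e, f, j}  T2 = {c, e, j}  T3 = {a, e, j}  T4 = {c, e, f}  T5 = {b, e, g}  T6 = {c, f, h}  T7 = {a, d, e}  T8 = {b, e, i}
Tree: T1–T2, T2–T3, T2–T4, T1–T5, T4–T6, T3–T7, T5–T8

No — bags containing vertex f are not connected in the tree.

A tree decomposition must satisfy three properties: every vertex lies in some bag; for every edge, both endpoints lie together in some bag; and for every vertex, the bags containing it form a connected subtree. Here bags containing vertex f are not connected in the tree, so the decomposition is invalid.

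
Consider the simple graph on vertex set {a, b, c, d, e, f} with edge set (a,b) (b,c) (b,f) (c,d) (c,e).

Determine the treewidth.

1

A width-1 tree decomposition is:
Bags: B1 = {b, f}  B2 = {b, c}  B3 = {c, d}  B4 = {a, b}  B5 = {c, e}
Tree: B1–B2, B2–B3, B2–B4, B3–B5
Every bag has size at most 2, so the width is 2 − 1 = 1 and tw(G) ≤ 1. G has an edge, so its treewidth is at least 1. Hence tw(G) = 1 exactly.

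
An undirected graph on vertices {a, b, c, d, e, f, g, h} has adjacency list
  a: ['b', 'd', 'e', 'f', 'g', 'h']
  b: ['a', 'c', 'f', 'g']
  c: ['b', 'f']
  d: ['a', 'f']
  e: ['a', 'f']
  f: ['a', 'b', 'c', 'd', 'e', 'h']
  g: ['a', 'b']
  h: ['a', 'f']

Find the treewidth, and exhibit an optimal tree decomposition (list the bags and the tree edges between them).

Every bag has size at most 3, so the width is 3 − 1 = 2 and tw(G) ≤ 2. On the other hand G contains the 3-clique {a, b, g}. A clique must lie in a single bag of any decomposition, so no decomposition can have width below 2. Combining the bounds, tw(G) = 2.

Treewidth 2.
One such decomposition:
Bags: B1 = {a, f, h}  B2 = {a, e, f}  B3 = {a, b, f}  B4 = {b, c, f}  B5 = {a, b, g}  B6 = {a, d, f}
Tree: B1–B2, B1–B3, B3–B4, B3–B5, B2–B6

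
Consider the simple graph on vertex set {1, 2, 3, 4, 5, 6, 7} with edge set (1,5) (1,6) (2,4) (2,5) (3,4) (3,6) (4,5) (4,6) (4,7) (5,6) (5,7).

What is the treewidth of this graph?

A width-2 tree decomposition is:
Bags: B1 = {1, 5, 6}  B2 = {4, 5, 6}  B3 = {3, 4, 6}  B4 = {2, 4, 5}  B5 = {4, 5, 7}
Tree: B1–B2, B2–B3, B2–B4, B2–B5
Every bag has size at most 3, so the width is 3 − 1 = 2 and tw(G) ≤ 2. Conversely, {1, 5, 6} is a clique of size 3, and the vertices of any clique must share a bag in every tree decomposition; so some bag has ≥ 3 vertices and tw(G) ≥ 2. Therefore the treewidth is 2.

2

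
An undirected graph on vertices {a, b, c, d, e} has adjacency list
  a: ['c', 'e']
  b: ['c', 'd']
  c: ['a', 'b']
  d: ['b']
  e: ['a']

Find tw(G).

A width-1 tree decomposition is:
Bags: B1 = {b, c}  B2 = {a, c}  B3 = {b, d}  B4 = {a, e}
Tree: B1–B2, B1–B3, B2–B4
Each bag holds 2 vertices, so the decomposition has width 1, which upper-bounds the treewidth. G has an edge, so its treewidth is at least 1. Combining the bounds, tw(G) = 1.

1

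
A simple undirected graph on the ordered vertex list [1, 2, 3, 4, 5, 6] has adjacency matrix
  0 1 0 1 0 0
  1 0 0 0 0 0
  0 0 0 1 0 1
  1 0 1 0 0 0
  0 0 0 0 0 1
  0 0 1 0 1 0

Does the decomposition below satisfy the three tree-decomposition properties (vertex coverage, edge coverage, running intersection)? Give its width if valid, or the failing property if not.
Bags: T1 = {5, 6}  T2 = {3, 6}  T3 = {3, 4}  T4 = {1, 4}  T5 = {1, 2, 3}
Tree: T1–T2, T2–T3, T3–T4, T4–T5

No — bags containing vertex 3 are not connected in the tree.

A tree decomposition must satisfy three properties: every vertex lies in some bag; for every edge, both endpoints lie together in some bag; and for every vertex, the bags containing it form a connected subtree. Here bags containing vertex 3 are not connected in the tree, so the decomposition is invalid.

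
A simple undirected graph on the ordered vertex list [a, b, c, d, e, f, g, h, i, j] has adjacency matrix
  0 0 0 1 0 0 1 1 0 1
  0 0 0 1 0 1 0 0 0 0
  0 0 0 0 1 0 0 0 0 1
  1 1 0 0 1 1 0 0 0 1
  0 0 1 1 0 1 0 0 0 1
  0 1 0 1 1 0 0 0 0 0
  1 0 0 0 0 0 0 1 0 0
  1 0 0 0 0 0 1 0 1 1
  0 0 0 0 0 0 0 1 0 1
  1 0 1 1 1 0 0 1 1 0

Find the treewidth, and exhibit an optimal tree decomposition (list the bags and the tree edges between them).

Treewidth 2.
One optimal decomposition is:
Bags: B1 = {a, d, j}  B2 = {d, e, j}  B3 = {c, e, j}  B4 = {d, e, f}  B5 = {b, d, f}  B6 = {a, h, j}  B7 = {a, g, h}  B8 = {h, i, j}
Tree: B1–B2, B2–B3, B2–B4, B4–B5, B1–B6, B6–B7, B6–B8

The largest bag has 3 vertices, giving width 2; this decomposition certifies tw(G) ≤ 2. Conversely, {a, g, h} is a clique of size 3, and the vertices of any clique must share a bag in every tree decomposition; so some bag has ≥ 3 vertices and tw(G) ≥ 2. Hence tw(G) = 2 exactly.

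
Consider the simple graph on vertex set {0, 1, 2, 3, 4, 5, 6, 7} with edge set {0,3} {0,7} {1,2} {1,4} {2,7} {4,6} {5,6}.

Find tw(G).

A width-1 tree decomposition is:
Bags: B1 = {5, 6}  B2 = {4, 6}  B3 = {1, 4}  B4 = {1, 2}  B5 = {2, 7}  B6 = {0, 7}  B7 = {0, 3}
Tree: B1–B2, B2–B3, B3–B4, B4–B5, B5–B6, B6–B7
Every bag has size at most 2, so the width is 2 − 1 = 1 and tw(G) ≤ 1. Any graph with an edge has treewidth ≥ 1, and G has the edge 5–6. Combining the bounds, tw(G) = 1.

1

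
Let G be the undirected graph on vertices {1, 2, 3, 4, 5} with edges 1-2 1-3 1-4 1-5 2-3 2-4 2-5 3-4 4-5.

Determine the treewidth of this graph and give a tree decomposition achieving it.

Every bag has size at most 4, so the width is 4 − 1 = 3 and tw(G) ≤ 3. For the lower bound, the 4 vertices {1, 2, 3, 4} are pairwise adjacent, and any tree decomposition puts a clique entirely inside one bag — forcing width ≥ 3. The upper and lower bounds meet at 3, so that is the treewidth.

Treewidth 3.
Bags: B1 = {1, 2, 4, 5}  B2 = {1, 2, 3, 4}
Tree: B1–B2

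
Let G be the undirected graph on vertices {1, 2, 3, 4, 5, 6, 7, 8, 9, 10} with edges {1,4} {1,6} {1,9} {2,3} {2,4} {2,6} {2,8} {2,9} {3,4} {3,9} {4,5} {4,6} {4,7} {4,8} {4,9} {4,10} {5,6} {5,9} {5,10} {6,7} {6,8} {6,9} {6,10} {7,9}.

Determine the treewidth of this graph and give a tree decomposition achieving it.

Treewidth 3.
Bags: B1 = {1, 4, 6, 9}  B2 = {4, 5, 6, 9}  B3 = {2, 4, 6, 9}  B4 = {4, 5, 6, 10}  B5 = {2, 4, 6, 8}  B6 = {2, 3, 4, 9}  B7 = {4, 6, 7, 9}
Tree: B1–B2, B1–B3, B2–B4, B3–B5, B3–B6, B1–B7

Each bag holds 4 vertices, so the decomposition has width 3, which upper-bounds the treewidth. For the lower bound, the 4 vertices {2, 3, 4, 9} are pairwise adjacent, and any tree decomposition puts a clique entirely inside one bag — forcing width ≥ 3. Therefore the treewidth is 3.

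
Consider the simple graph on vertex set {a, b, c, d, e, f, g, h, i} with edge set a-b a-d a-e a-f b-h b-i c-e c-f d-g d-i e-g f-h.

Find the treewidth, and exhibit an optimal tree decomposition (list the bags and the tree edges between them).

Treewidth 3.
One such decomposition:
Bags: B1 = {b, c, f, h}  B2 = {a, b, c, f}  B3 = {a, b, c, e}  B4 = {a, b, e, i}  B5 = {a, d, e, i}  B6 = {d, e, g, i}
Tree: B1–B2, B2–B3, B3–B4, B4–B5, B5–B6

The largest bag has 4 vertices, giving width 3; this decomposition certifies tw(G) ≤ 3. For the lower bound: the 4 vertex sets {c,f,h}, {b}, {a}, {d,e,g,i} are disjoint, each induces a connected subgraph, and every pair is joined by at least one edge of G. Contracting each set to a single vertex therefore yields K_{4} as a minor, and since treewidth is minor-monotone, tw(G) ≥ tw(K_{4}) = 3. The upper and lower bounds meet at 3, so that is the treewidth.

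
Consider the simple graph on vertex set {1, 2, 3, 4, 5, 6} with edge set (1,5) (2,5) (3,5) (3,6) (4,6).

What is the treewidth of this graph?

1

A width-1 tree decomposition is:
Bags: B1 = {3, 5}  B2 = {3, 6}  B3 = {1, 5}  B4 = {2, 5}  B5 = {4, 6}
Tree: B1–B2, B1–B3, B3–B4, B2–B5
The largest bag has 2 vertices, giving width 1; this decomposition certifies tw(G) ≤ 1. Any graph with an edge has treewidth ≥ 1, and G has the edge 3–5. Therefore the treewidth is 1.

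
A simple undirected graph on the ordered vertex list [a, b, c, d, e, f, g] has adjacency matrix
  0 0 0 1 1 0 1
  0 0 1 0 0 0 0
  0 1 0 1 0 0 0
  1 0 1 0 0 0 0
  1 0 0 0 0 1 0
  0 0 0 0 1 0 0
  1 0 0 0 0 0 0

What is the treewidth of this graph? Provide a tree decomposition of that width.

Treewidth 1.
One optimal decomposition is:
Bags: B1 = {a, g}  B2 = {a, d}  B3 = {c, d}  B4 = {b, c}  B5 = {a, e}  B6 = {e, f}
Tree: B1–B2, B2–B3, B3–B4, B1–B5, B5–B6

Each bag holds 2 vertices, so the decomposition has width 1, which upper-bounds the treewidth. G has an edge, so its treewidth is at least 1. Combining the bounds, tw(G) = 1.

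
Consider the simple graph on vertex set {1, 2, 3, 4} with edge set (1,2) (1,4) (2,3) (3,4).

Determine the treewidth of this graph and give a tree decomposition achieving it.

Treewidth 2.
Bags: B1 = {1, 2, 3}  B2 = {1, 3, 4}
Tree: B1–B2

Each bag holds 3 vertices, so the decomposition has width 2, which upper-bounds the treewidth. Since 3–2–1–4–3 is a cycle in G, G is not acyclic. Forests are exactly the graphs of treewidth ≤ 1, so tw(G) ≥ 2. Hence tw(G) = 2 exactly.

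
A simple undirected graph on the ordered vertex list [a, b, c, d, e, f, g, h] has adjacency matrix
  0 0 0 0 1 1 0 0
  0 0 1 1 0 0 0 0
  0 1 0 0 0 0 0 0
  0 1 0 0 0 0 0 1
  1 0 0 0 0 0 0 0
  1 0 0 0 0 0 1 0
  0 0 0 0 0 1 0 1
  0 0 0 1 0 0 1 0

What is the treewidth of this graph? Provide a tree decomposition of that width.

Treewidth 1.
One optimal decomposition is:
Bags: B1 = {a, e}  B2 = {a, f}  B3 = {f, g}  B4 = {g, h}  B5 = {d, h}  B6 = {b, d}  B7 = {b, c}
Tree: B1–B2, B2–B3, B3–B4, B4–B5, B5–B6, B6–B7

Each bag holds 2 vertices, so the decomposition has width 1, which upper-bounds the treewidth. Since G has at least one edge (e.g. e–a), it is not an edgeless graph, so tw(G) ≥ 1. Hence tw(G) = 1 exactly.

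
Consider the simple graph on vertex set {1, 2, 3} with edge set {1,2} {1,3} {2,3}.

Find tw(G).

A width-2 tree decomposition is:
Bags: B1 = {1, 2, 3}
Tree: (single bag)
With just one bag of size 3, the width is 3 − 1 = 2, so tw(G) ≤ 2. For the lower bound, the 3 vertices {1, 2, 3} are pairwise adjacent, and any tree decomposition puts a clique entirely inside one bag — forcing width ≥ 2. Hence tw(G) = 2 exactly.

2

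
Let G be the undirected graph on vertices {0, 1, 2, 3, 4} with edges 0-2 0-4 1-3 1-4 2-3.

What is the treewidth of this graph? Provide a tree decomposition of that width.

Every bag has size at most 3, so the width is 3 − 1 = 2 and tw(G) ≤ 2. For the lower bound, G contains the cycle 2–0–4–1–3–2, so G is not a forest; only forests have treewidth ≤ 1, hence tw(G) ≥ 2. Therefore the treewidth is 2.

Treewidth 2.
One optimal decomposition is:
Bags: B1 = {0, 2, 4}  B2 = {1, 2, 4}  B3 = {1, 2, 3}
Tree: B1–B2, B2–B3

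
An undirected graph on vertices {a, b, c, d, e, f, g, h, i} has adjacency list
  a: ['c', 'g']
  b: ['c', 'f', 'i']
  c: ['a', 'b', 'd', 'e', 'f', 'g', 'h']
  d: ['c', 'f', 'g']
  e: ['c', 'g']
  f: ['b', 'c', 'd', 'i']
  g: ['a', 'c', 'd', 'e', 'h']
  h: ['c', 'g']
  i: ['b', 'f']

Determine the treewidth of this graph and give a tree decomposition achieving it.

Treewidth 2.
One optimal decomposition is:
Bags: B1 = {b, c, f}  B2 = {c, d, f}  B3 = {c, d, g}  B4 = {b, f, i}  B5 = {c, e, g}  B6 = {a, c, g}  B7 = {c, g, h}
Tree: B1–B2, B2–B3, B1–B4, B3–B5, B5–B6, B6–B7

The largest bag has 3 vertices, giving width 2; this decomposition certifies tw(G) ≤ 2. Conversely, {c, d, g} is a clique of size 3, and the vertices of any clique must share a bag in every tree decomposition; so some bag has ≥ 3 vertices and tw(G) ≥ 2. Therefore the treewidth is 2.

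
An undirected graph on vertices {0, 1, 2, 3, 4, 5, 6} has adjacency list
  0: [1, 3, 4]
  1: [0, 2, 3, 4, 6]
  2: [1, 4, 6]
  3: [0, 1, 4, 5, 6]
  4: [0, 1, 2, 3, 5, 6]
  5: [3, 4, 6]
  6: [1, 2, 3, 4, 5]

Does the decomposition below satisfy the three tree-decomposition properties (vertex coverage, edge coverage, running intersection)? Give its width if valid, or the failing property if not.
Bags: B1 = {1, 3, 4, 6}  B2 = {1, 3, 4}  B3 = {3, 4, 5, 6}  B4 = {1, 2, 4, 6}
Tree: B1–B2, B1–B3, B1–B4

A tree decomposition must satisfy three properties: every vertex lies in some bag; for every edge, both endpoints lie together in some bag; and for every vertex, the bags containing it form a connected subtree. Here vertex 0 appears in no bag, so the decomposition is invalid.

No — vertex 0 appears in no bag.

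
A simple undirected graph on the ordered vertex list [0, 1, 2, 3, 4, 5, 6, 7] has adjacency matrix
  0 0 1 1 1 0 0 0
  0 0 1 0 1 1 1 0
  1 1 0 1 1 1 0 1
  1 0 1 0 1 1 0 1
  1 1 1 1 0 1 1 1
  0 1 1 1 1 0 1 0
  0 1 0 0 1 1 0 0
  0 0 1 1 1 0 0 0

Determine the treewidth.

A width-3 tree decomposition is:
Bags: B1 = {2, 3, 4, 5}  B2 = {1, 2, 4, 5}  B3 = {0, 2, 3, 4}  B4 = {2, 3, 4, 7}  B5 = {1, 4, 5, 6}
Tree: B1–B2, B1–B3, B3–B4, B2–B5
Each bag holds 4 vertices, so the decomposition has width 3, which upper-bounds the treewidth. Conversely, {1, 2, 4, 5} is a clique of size 4, and the vertices of any clique must share a bag in every tree decomposition; so some bag has ≥ 4 vertices and tw(G) ≥ 3. The upper and lower bounds meet at 3, so that is the treewidth.

3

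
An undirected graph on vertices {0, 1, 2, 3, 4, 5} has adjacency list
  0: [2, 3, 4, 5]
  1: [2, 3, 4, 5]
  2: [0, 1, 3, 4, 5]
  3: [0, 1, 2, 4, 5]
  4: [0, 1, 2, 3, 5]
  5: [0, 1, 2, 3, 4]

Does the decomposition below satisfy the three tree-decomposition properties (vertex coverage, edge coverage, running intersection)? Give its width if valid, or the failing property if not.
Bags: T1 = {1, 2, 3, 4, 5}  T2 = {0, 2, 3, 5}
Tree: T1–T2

A tree decomposition must satisfy three properties: every vertex lies in some bag; for every edge, both endpoints lie together in some bag; and for every vertex, the bags containing it form a connected subtree. Here edge (4,0) lies in no bag, so the decomposition is invalid.

No — edge (4,0) lies in no bag.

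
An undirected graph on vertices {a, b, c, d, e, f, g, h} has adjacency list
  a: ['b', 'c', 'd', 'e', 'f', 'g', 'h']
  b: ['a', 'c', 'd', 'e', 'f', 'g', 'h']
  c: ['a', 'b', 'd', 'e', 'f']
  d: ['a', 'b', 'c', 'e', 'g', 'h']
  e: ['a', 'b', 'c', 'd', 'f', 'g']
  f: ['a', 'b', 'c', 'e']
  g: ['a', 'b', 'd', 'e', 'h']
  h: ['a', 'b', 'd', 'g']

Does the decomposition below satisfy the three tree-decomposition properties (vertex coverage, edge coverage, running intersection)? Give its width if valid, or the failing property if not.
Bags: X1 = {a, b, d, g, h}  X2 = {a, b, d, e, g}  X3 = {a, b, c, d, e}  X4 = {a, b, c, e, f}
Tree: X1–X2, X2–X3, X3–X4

Vertex coverage: the bags together contain {a, b, c, d, e, f, g, h}, the full vertex set. Edge coverage: each edge of G has both endpoints in at least one bag. Running intersection: for every vertex, the bags containing it form a connected subtree. All three properties hold, so this is a valid tree decomposition of width max|bag| − 1 = 4, and hence tw(G) ≤ 4.

Yes; width 4.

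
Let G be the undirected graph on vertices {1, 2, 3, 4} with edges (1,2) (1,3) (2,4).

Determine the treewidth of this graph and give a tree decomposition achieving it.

Every bag has size at most 2, so the width is 2 − 1 = 1 and tw(G) ≤ 1. Since G has at least one edge (e.g. 2–1), it is not an edgeless graph, so tw(G) ≥ 1. Hence tw(G) = 1 exactly.

Treewidth 1.
One optimal decomposition is:
Bags: B1 = {1, 2}  B2 = {1, 3}  B3 = {2, 4}
Tree: B1–B2, B1–B3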